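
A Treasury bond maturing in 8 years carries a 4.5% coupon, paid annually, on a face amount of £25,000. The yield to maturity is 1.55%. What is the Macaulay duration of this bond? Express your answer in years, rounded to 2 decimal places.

Periodic yield y = 0.0155. Discount each cash flow and weight by its year:
  t   CF        PV=CF/(1+0.0155)^t    t·PV
  1     1,125.00     1,107.8287     1,107.8287
  2     1,125.00     1,090.9194     2,181.8388
  3     1,125.00     1,074.2682     3,222.8047
  4     1,125.00     1,057.8712     4,231.4850
  5     1,125.00     1,041.7245     5,208.6226
  6     1,125.00     1,025.8242     6,154.9454
  7     1,125.00     1,010.1667     7,071.1666
  8    26,125.00    23,100.2605   184,802.0839
  Σ                 30,508.8634   213,980.7756
Price P = Σ PV = 30,508.8634.
Macaulay duration = Σ(t·PV) / P = 213,980.7756 / 30,508.8634 = 7.01372 years.

7.01 years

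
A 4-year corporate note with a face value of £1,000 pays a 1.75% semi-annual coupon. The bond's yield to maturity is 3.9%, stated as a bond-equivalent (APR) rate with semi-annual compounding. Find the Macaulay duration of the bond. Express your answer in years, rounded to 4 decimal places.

Periodic yield y = 0.0195. Discount each cash flow and weight by its period:
  t   CF        PV=CF/(1+0.0195)^t    t·PV
  1         8.75         8.5826         8.5826
  2         8.75         8.4185        16.8370
  3         8.75         8.2575        24.7724
  4         8.75         8.0995        32.3981
  5         8.75         7.9446        39.7230
  6         8.75         7.7926        46.7558
  7         8.75         7.6436        53.5051
  8     1,008.75       864.3422     6,914.7374
  Σ                    921.0811     7,137.3114
Price P = Σ PV = 921.0811.
Macaulay duration = Σ(t·PV) / P = 7,137.3114 / 921.0811 = 7.74884 half-year periods.
In years: 7.74884 / 2 = 3.87442 years.

3.8744 years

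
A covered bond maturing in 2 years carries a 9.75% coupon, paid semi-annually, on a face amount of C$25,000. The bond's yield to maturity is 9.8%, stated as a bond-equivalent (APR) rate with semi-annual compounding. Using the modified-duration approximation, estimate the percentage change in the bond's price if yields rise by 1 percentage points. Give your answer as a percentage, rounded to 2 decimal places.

Periodic yield y = 0.049. Modified duration first:
  t   CF        PV=CF/(1+0.049)^t    t·PV
  1     1,218.75     1,161.8208     1,161.8208
  2     1,218.75     1,107.5508     2,215.1016
  3     1,218.75     1,055.8158     3,167.4475
  4    26,218.75    21,652.5988    86,610.3954
  Σ                 24,977.7862    93,154.7652
P = 24,977.7862; D_Mac = 3.72950 half-year periods = 1.86475 yrs; D_mod = 1.86475/(1+0.049) = 1.77765 yrs.
ΔP/P ≈ -D_mod · Δy = -1.77765 × (+0.01) = -0.017776 = -1.7776%.

-1.78%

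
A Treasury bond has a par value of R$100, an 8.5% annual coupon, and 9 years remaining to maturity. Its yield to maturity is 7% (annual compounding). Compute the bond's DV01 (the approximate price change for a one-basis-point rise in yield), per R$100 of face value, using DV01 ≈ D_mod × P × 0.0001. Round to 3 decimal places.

Periodic yield y = 0.07.
  t   CF        PV=CF/(1+0.07)^t    t·PV
  1         8.50         7.9439         7.9439
  2         8.50         7.4242        14.8485
  3         8.50         6.9385        20.8156
  4         8.50         6.4846        25.9384
  5         8.50         6.0604        30.3019
  6         8.50         5.6639        33.9835
  7         8.50         5.2934        37.0536
  8         8.50         4.9471        39.5766
  9       108.50        59.0168       531.1513
  Σ                    109.7728       741.6133
P = 109.7728; D_Mac = 6.75589 yrs; D_mod = 6.31392 yrs.
DV01 ≈ 6.31392 × 109.7728 × 0.0001 = 0.069310.

R$0.069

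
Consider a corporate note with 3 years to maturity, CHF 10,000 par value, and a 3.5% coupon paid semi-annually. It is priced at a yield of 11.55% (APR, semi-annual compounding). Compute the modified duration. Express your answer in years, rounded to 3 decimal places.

2.700 years

Periodic yield y = 0.05775. First find Macaulay duration:
  t   CF        PV=CF/(1+0.05775)^t    t·PV
  1       175.00       165.4455       165.4455
  2       175.00       156.4127       312.8254
  3       175.00       147.8730       443.6191
  4       175.00       139.7996       559.1984
  5       175.00       132.1670       660.8348
  6    10,175.00     7,265.0100    43,590.0597
  Σ                  8,006.7077    45,731.9829
P = 8,006.7077; Macaulay duration = 45,731.9829 / 8,006.7077 = 5.71171 half-year periods = 2.85585 years.
Modified duration = D_Mac / (1 + y) = 2.85585 / 1.05775 = 2.69993 years.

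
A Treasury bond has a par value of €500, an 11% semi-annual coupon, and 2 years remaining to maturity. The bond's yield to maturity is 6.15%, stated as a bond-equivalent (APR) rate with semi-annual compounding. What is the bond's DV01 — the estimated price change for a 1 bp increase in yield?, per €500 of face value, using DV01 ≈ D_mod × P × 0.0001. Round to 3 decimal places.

Periodic yield y = 0.03075.
  t   CF        PV=CF/(1+0.03075)^t    t·PV
  1        27.50        26.6796        26.6796
  2        27.50        25.8837        51.7674
  3        27.50        25.1115        75.3345
  4       527.50       467.3143     1,869.2573
  Σ                    544.9891     2,023.0387
P = 544.9891; D_Mac = 3.71207 half-year periods = 1.85604 yrs; D_mod = 1.80067 yrs.
DV01 ≈ 1.80067 × 544.9891 × 0.0001 = 0.098134.

€0.098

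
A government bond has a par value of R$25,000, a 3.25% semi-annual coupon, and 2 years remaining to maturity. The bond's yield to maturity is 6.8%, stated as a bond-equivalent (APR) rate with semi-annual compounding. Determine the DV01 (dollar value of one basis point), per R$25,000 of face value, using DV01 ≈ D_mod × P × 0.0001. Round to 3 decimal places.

Periodic yield y = 0.034.
  t   CF        PV=CF/(1+0.034)^t    t·PV
  1       406.25       392.8917       392.8917
  2       406.25       379.9726       759.9452
  3       406.25       367.4784     1,102.4351
  4    25,406.25    22,225.8517    88,903.4068
  Σ                 23,366.1943    91,158.6788
P = 23,366.1943; D_Mac = 3.90131 half-year periods = 1.95065 yrs; D_mod = 1.88651 yrs.
DV01 ≈ 1.88651 × 23,366.1943 × 0.0001 = 4.408060.

R$4.408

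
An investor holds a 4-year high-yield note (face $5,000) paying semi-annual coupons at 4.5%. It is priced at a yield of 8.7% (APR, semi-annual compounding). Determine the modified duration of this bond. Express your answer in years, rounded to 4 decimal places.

Periodic yield y = 0.0435. First find Macaulay duration:
  t   CF        PV=CF/(1+0.0435)^t    t·PV
  1       112.50       107.8103       107.8103
  2       112.50       103.3160       206.6320
  3       112.50        99.0091       297.0273
  4       112.50        94.8818       379.5270
  5       112.50        90.9265       454.6323
  6       112.50        87.1360       522.8162
  7       112.50        83.5036       584.5254
  8     5,112.50     3,636.5846    29,092.6767
  Σ                  4,303.1678    31,645.6472
P = 4,303.1678; Macaulay duration = 31,645.6472 / 4,303.1678 = 7.35404 half-year periods = 3.67702 years.
Modified duration = D_Mac / (1 + y) = 3.67702 / 1.0435 = 3.52374 years.

3.5237 years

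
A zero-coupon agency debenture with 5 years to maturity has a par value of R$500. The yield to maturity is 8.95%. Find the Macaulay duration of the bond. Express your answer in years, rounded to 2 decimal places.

5.00 years

A zero-coupon bond has a single cash flow at maturity, so its Macaulay duration equals its maturity: 5 years.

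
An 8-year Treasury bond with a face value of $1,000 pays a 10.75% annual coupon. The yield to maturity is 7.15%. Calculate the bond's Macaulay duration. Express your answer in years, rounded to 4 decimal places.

Periodic yield y = 0.0715. Discount each cash flow and weight by its year:
  t   CF        PV=CF/(1+0.0715)^t    t·PV
  1       107.50       100.3266       100.3266
  2       107.50        93.6320       187.2639
  3       107.50        87.3840       262.1520
  4       107.50        81.5530       326.2119
  5       107.50        76.1110       380.5551
  6       107.50        71.0322       426.1933
  7       107.50        66.2923       464.0463
  8     1,107.50       637.3916     5,099.1328
  Σ                  1,213.7227     7,245.8819
Price P = Σ PV = 1,213.7227.
Macaulay duration = Σ(t·PV) / P = 7,245.8819 / 1,213.7227 = 5.96996 years.

5.9700 years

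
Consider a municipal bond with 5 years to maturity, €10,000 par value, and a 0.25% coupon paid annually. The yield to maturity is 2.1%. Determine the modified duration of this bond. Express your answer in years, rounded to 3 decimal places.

Periodic yield y = 0.021. First find Macaulay duration:
  t   CF        PV=CF/(1+0.021)^t    t·PV
  1        25.00        24.4858        24.4858
  2        25.00        23.9822        47.9643
  3        25.00        23.4889        70.4667
  4        25.00        23.0058        92.0231
  5    10,025.00     9,035.5724    45,177.8621
  Σ                  9,130.5351    45,412.8021
P = 9,130.5351; Macaulay duration = 45,412.8021 / 9,130.5351 = 4.97373 years.
Modified duration = D_Mac / (1 + y) = 4.97373 / 1.021 = 4.87143 years.

4.871 years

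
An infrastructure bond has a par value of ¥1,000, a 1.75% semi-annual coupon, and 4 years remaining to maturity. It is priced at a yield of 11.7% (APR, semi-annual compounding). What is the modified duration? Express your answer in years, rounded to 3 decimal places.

3.637 years

Periodic yield y = 0.0585. First find Macaulay duration:
  t   CF        PV=CF/(1+0.0585)^t    t·PV
  1         8.75         8.2664         8.2664
  2         8.75         7.8096        15.6191
  3         8.75         7.3779        22.1338
  4         8.75         6.9702        27.8808
  5         8.75         6.5850        32.9248
  6         8.75         6.2210        37.3262
  7         8.75         5.8772        41.1405
  8     1,008.75       640.1130     5,120.9040
  Σ                    689.2203     5,306.1958
P = 689.2203; Macaulay duration = 5,306.1958 / 689.2203 = 7.69884 half-year periods = 3.84942 years.
Modified duration = D_Mac / (1 + y) = 3.84942 / 1.0585 = 3.63667 years.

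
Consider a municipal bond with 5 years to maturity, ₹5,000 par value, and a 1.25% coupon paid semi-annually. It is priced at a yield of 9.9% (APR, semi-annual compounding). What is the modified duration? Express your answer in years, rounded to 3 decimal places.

4.595 years

Periodic yield y = 0.0495. First find Macaulay duration:
  t   CF        PV=CF/(1+0.0495)^t    t·PV
  1        31.25        29.7761        29.7761
  2        31.25        28.3717        56.7434
  3        31.25        27.0335        81.1006
  4        31.25        25.7585       103.0339
  5        31.25        24.5436       122.7179
  6        31.25        23.3860       140.3158
  7        31.25        22.2830       155.9807
  8        31.25        21.2320       169.8558
  9        31.25        20.2306       182.0751
  10    5,031.25     3,103.4980    31,034.9799
  Σ                  3,326.1128    32,076.5792
P = 3,326.1128; Macaulay duration = 32,076.5792 / 3,326.1128 = 9.64386 half-year periods = 4.82193 years.
Modified duration = D_Mac / (1 + y) = 4.82193 / 1.0495 = 4.59450 years.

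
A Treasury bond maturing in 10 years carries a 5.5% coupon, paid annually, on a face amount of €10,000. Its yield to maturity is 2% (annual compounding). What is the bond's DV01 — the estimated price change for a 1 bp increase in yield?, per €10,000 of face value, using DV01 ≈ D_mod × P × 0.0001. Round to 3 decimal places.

Periodic yield y = 0.02.
  t   CF        PV=CF/(1+0.02)^t    t·PV
  1       550.00       539.2157       539.2157
  2       550.00       528.6428     1,057.2857
  3       550.00       518.2773     1,554.8319
  4       550.00       508.1150     2,032.4599
  5       550.00       498.1519     2,490.7597
  6       550.00       488.3843     2,930.3056
  7       550.00       478.8081     3,351.6567
  8       550.00       469.4197     3,755.3576
  9       550.00       460.2154     4,141.9386
  10   10,550.00     8,654.6746    86,546.7456
  Σ                 13,143.9048   108,400.5569
P = 13,143.9048; D_Mac = 8.24721 yrs; D_mod = 8.08550 yrs.
DV01 ≈ 8.08550 × 13,143.9048 × 0.0001 = 10.627506.

€10.628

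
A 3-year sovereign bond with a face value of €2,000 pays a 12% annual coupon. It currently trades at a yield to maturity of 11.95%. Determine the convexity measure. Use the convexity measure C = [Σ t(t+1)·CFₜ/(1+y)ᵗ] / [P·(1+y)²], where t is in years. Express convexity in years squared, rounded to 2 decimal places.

With y = 0.1195:
  t   CF        PV=CF/(1+0.1195)^t    t·PV        t(t+1)·PV
  1       240.00       214.3814       214.3814         428.7628
  2       240.00       191.4975       382.9949       1,148.9848
  3     2,240.00     1,596.5250     4,789.5750      19,158.3000
  Σ                  2,002.4039     5,386.9514      20,736.0477
P = 2,002.4039.
Convexity = Σ t(t+1)·PV / [P·(1+y)²] = 20,736.0477 / (2,002.4039 × 1.253280) = 8.26278.

8.26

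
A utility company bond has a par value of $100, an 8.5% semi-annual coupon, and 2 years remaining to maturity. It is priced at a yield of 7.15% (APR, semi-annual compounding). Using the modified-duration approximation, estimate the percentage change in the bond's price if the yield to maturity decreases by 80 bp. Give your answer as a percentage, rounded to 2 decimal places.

+1.45%

Periodic yield y = 0.03575. Modified duration first:
  t   CF        PV=CF/(1+0.03575)^t    t·PV
  1         4.25         4.1033         4.1033
  2         4.25         3.9617         7.9234
  3         4.25         3.8249        11.4748
  4       104.25        90.5850       362.3400
  Σ                    102.4749       385.8415
P = 102.4749; D_Mac = 3.76523 half-year periods = 1.88261 yrs; D_mod = 1.88261/(1+0.03575) = 1.81763 yrs.
ΔP/P ≈ -D_mod · Δy = -1.81763 × (-0.008) = +0.014541 = +1.4541%.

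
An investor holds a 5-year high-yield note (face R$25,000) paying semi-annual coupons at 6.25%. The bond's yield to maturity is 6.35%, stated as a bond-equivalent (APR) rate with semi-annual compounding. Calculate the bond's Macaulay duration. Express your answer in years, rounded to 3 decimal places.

Periodic yield y = 0.03175. Discount each cash flow and weight by its period:
  t   CF        PV=CF/(1+0.03175)^t    t·PV
  1       781.25       757.2086       757.2086
  2       781.25       733.9071     1,467.8142
  3       781.25       711.3226     2,133.9678
  4       781.25       689.4331     2,757.7323
  5       781.25       668.2172     3,341.0859
  6       781.25       647.6542     3,885.9250
  7       781.25       627.7239     4,394.0675
  8       781.25       608.4070     4,867.2561
  9       781.25       589.6845     5,307.1607
  10   25,781.25    18,860.7603   188,607.6026
  Σ                 24,894.3185   217,519.8208
Price P = Σ PV = 24,894.3185.
Macaulay duration = Σ(t·PV) / P = 217,519.8208 / 24,894.3185 = 8.73773 half-year periods.
In years: 8.73773 / 2 = 4.36886 years.

4.369 years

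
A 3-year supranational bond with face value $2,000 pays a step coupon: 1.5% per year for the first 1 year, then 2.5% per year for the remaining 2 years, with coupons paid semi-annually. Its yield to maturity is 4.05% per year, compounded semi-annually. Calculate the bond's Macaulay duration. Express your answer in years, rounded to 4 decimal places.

2.9286 years

Periodic yield y = 0.02025. Discount each cash flow and weight by its period:
  t   CF        PV=CF/(1+0.02025)^t    t·PV
  1        15.00        14.7023        14.7023
  2        15.00        14.4105        28.8209
  3        25.00        23.5407        70.6222
  4        25.00        23.0735        92.2940
  5        25.00        22.6155       113.0777
  6     2,025.00     1,795.5000    10,772.9999
  Σ                  1,893.8425    11,092.5171
Price P = Σ PV = 1,893.8425.
Macaulay duration = Σ(t·PV) / P = 11,092.5171 / 1,893.8425 = 5.85715 half-year periods.
In years: 5.85715 / 2 = 2.92857 years.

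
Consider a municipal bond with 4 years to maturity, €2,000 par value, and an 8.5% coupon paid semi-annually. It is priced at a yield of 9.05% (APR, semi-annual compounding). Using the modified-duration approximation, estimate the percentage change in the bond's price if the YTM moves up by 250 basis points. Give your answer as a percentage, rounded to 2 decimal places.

Periodic yield y = 0.04525. Modified duration first:
  t   CF        PV=CF/(1+0.04525)^t    t·PV
  1        85.00        81.3203        81.3203
  2        85.00        77.7998       155.5996
  3        85.00        74.4318       223.2953
  4        85.00        71.2095       284.8382
  5        85.00        68.1268       340.6340
  6        85.00        65.1775       391.0652
  7        85.00        62.3559       436.4914
  8     2,085.00     1,463.3380    11,706.7040
  Σ                  1,963.7597    13,619.9480
P = 1,963.7597; D_Mac = 6.93565 half-year periods = 3.46782 yrs; D_mod = 3.46782/(1+0.04525) = 3.31770 yrs.
ΔP/P ≈ -D_mod · Δy = -3.31770 × (+0.025) = -0.082942 = -8.2942%.

-8.29%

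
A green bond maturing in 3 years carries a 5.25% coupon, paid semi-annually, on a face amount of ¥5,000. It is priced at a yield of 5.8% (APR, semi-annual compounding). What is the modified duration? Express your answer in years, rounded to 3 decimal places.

2.734 years

Periodic yield y = 0.029. First find Macaulay duration:
  t   CF        PV=CF/(1+0.029)^t    t·PV
  1       131.25       127.5510       127.5510
  2       131.25       123.9563       247.9126
  3       131.25       120.4629       361.3886
  4       131.25       117.0679       468.2716
  5       131.25       113.7686       568.8430
  6     5,131.25     4,322.4594    25,934.7566
  Σ                  4,925.2661    27,708.7234
P = 4,925.2661; Macaulay duration = 27,708.7234 / 4,925.2661 = 5.62583 half-year periods = 2.81292 years.
Modified duration = D_Mac / (1 + y) = 2.81292 / 1.029 = 2.73364 years.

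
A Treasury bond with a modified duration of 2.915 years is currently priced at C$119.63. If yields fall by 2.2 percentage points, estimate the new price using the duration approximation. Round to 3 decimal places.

Duration approximation: ΔP/P ≈ -D_mod · Δy = -2.915 × (-0.022) = +0.064130.
New price ≈ 119.63 × (1 + 0.064130) = 127.3018719.

C$127.302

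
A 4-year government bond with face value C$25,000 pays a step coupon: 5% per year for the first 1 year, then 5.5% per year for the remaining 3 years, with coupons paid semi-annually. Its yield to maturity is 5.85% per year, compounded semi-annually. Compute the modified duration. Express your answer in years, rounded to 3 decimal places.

Periodic yield y = 0.02925. First find Macaulay duration:
  t   CF        PV=CF/(1+0.02925)^t    t·PV
  1       625.00       607.2383       607.2383
  2       625.00       589.9813     1,179.9627
  3       687.50       630.5363     1,891.6088
  4       687.50       612.6172     2,450.4689
  5       687.50       595.2074     2,976.0370
  6       687.50       578.2924     3,469.7541
  7       687.50       561.8580     3,933.0060
  8    25,687.50    20,396.4617   163,171.6935
  Σ                 24,572.1925   179,679.7693
P = 24,572.1925; Macaulay duration = 179,679.7693 / 24,572.1925 = 7.31232 half-year periods = 3.65616 years.
Modified duration = D_Mac / (1 + y) = 3.65616 / 1.02925 = 3.55226 years.

3.552 years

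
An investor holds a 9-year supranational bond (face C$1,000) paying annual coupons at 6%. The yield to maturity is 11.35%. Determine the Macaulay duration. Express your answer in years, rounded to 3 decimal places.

6.821 years

Periodic yield y = 0.1135. Discount each cash flow and weight by its year:
  t   CF        PV=CF/(1+0.1135)^t    t·PV
  1        60.00        53.8841        53.8841
  2        60.00        48.3917        96.7834
  3        60.00        43.4591       130.3773
  4        60.00        39.0293       156.1171
  5        60.00        35.0510       175.2549
  6        60.00        31.4782       188.8692
  7        60.00        28.2696       197.8872
  8        60.00        25.3881       203.1045
  9     1,060.00       402.8041     3,625.2368
  Σ                    707.7551     4,827.5145
Price P = Σ PV = 707.7551.
Macaulay duration = Σ(t·PV) / P = 4,827.5145 / 707.7551 = 6.82088 years.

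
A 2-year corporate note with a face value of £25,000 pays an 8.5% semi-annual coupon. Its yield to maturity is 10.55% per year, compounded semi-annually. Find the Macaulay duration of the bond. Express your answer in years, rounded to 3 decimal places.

1.878 years

Periodic yield y = 0.05275. Discount each cash flow and weight by its period:
  t   CF        PV=CF/(1+0.05275)^t    t·PV
  1     1,062.50     1,009.2615     1,009.2615
  2     1,062.50       958.6905     1,917.3811
  3     1,062.50       910.6536     2,731.9607
  4    26,062.50    21,218.5192    84,874.0768
  Σ                 24,097.1247    90,532.6800
Price P = Σ PV = 24,097.1247.
Macaulay duration = Σ(t·PV) / P = 90,532.6800 / 24,097.1247 = 3.75699 half-year periods.
In years: 3.75699 / 2 = 1.87850 years.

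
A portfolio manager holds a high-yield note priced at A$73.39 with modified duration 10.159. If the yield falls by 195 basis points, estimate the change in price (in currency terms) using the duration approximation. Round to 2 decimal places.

+A$14.54

Duration approximation: ΔP/P ≈ -D_mod · Δy = -10.159 × (-0.0195) = +0.1981005.
ΔP ≈ 73.39 × (+0.1981005) = +14.538595695.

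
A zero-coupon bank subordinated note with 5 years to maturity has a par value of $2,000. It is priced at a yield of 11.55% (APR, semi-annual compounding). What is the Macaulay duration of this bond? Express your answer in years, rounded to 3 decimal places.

A zero-coupon bond has a single cash flow at maturity, so its Macaulay duration equals its maturity: 5 years.
(Equivalently: 10 semi-annual periods ÷ 2 = 5 years.)

5.000 years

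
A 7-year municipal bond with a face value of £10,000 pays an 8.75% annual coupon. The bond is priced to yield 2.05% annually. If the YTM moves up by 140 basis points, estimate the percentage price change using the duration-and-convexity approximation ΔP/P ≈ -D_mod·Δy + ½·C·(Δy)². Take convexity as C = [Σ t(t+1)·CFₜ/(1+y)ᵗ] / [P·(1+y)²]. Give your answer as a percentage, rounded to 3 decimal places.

-7.530%

With y = 0.0205:
  t   CF        PV=CF/(1+0.0205)^t    t·PV        t(t+1)·PV
  1       875.00       857.4228       857.4228       1,714.8457
  2       875.00       840.1988     1,680.3975       5,041.1925
  3       875.00       823.3207     2,469.9621       9,879.8482
  4       875.00       806.7817     3,227.1266      16,135.6332
  5       875.00       790.5749     3,952.8744      23,717.2462
  6       875.00       774.6937     4,648.1619      32,537.1335
  7    10,875.00     9,434.9196    66,044.4370     528,355.4959
  Σ                 14,327.9120    82,880.3823     617,381.3952
P = 14,327.9120; D_Mac = 5.78454 yrs; D_mod = 5.66834 yrs; C = 41.37563.
Duration effect: -5.66834 × (+0.014) = -0.079357
Convexity effect: 0.5 × 41.37563 × (0.014)² = +0.0040548
ΔP/P ≈ -0.079357 + 0.0040548 = -0.075302 = -7.5302%.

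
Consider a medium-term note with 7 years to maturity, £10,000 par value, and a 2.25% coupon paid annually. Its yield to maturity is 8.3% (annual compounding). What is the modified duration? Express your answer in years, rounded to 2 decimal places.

Periodic yield y = 0.083. First find Macaulay duration:
  t   CF        PV=CF/(1+0.083)^t    t·PV
  1       225.00       207.7562       207.7562
  2       225.00       191.8340       383.6680
  3       225.00       177.1320       531.3961
  4       225.00       163.5568       654.2273
  5       225.00       151.0220       755.1100
  6       225.00       139.4478       836.6870
  7    10,225.00     5,851.4584    40,960.2087
  Σ                  6,882.2073    44,329.0534
P = 6,882.2073; Macaulay duration = 44,329.0534 / 6,882.2073 = 6.44111 years.
Modified duration = D_Mac / (1 + y) = 6.44111 / 1.083 = 5.94747 years.

5.95 years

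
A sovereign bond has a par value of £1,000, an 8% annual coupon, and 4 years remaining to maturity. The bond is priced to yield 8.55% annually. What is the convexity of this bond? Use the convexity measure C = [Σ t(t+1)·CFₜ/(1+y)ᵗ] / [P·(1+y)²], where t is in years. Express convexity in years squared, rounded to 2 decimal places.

14.57

With y = 0.0855:
  t   CF        PV=CF/(1+0.0855)^t    t·PV        t(t+1)·PV
  1        80.00        73.6988        73.6988         147.3975
  2        80.00        67.8938       135.7877         407.3630
  3        80.00        62.5461       187.6384         750.5537
  4     1,080.00       777.8654     3,111.4615      15,557.3076
  Σ                    982.0041     3,508.5864      16,862.6218
P = 982.0041.
Convexity = Σ t(t+1)·PV / [P·(1+y)²] = 16,862.6218 / (982.0041 × 1.178310) = 14.57311.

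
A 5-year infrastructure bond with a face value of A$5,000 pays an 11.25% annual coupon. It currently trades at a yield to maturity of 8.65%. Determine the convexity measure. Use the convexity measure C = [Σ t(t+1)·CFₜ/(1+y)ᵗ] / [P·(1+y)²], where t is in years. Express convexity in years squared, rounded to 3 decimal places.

With y = 0.0865:
  t   CF        PV=CF/(1+0.0865)^t    t·PV        t(t+1)·PV
  1       562.50       517.7174       517.7174       1,035.4349
  2       562.50       476.5002       953.0004       2,859.0011
  3       562.50       438.5644     1,315.6931       5,262.7723
  4       562.50       403.6487     1,614.5950       8,072.9749
  5     5,562.50     3,673.8496    18,369.2479     110,215.4874
  Σ                  5,510.2803    22,770.2537     127,445.6705
P = 5,510.2803.
Convexity = Σ t(t+1)·PV / [P·(1+y)²] = 127,445.6705 / (5,510.2803 × 1.180482) = 19.59259.

19.593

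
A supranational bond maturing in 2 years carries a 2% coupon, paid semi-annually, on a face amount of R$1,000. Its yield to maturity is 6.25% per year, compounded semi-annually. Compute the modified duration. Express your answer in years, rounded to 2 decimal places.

1.91 years

Periodic yield y = 0.03125. First find Macaulay duration:
  t   CF        PV=CF/(1+0.03125)^t    t·PV
  1        10.00         9.6970         9.6970
  2        10.00         9.4031        18.8062
  3        10.00         9.1182        27.3545
  4     1,010.00       893.0289     3,572.1157
  Σ                    921.2472     3,627.9735
P = 921.2472; Macaulay duration = 3,627.9735 / 921.2472 = 3.93811 half-year periods = 1.96906 years.
Modified duration = D_Mac / (1 + y) = 1.96906 / 1.03125 = 1.90939 years.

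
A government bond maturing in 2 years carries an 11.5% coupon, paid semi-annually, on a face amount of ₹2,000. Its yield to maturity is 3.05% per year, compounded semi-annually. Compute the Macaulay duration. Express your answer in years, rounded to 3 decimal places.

Periodic yield y = 0.01525. Discount each cash flow and weight by its period:
  t   CF        PV=CF/(1+0.01525)^t    t·PV
  1       115.00       113.2726       113.2726
  2       115.00       111.5711       223.1423
  3       115.00       109.8952       329.6857
  4     2,115.00     1,990.7576     7,963.0303
  Σ                  2,325.4965     8,629.1309
Price P = Σ PV = 2,325.4965.
Macaulay duration = Σ(t·PV) / P = 8,629.1309 / 2,325.4965 = 3.71066 half-year periods.
In years: 3.71066 / 2 = 1.85533 years.

1.855 years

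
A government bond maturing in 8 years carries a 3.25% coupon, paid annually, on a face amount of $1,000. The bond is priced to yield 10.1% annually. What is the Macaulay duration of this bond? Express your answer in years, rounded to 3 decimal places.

6.913 years

Periodic yield y = 0.101. Discount each cash flow and weight by its year:
  t   CF        PV=CF/(1+0.101)^t    t·PV
  1        32.50        29.5186        29.5186
  2        32.50        26.8107        53.6215
  3        32.50        24.3513        73.0538
  4        32.50        22.1174        88.4696
  5        32.50        20.0885       100.4423
  6        32.50        18.2457       109.4739
  7        32.50        16.5719       116.0033
  8     1,032.50       478.1801     3,825.4409
  Σ                    635.8841     4,396.0239
Price P = Σ PV = 635.8841.
Macaulay duration = Σ(t·PV) / P = 4,396.0239 / 635.8841 = 6.91325 years.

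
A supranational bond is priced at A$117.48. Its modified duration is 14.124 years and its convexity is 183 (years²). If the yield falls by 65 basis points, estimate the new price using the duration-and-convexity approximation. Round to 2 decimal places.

A$128.72

Duration effect: -D_mod·Δy = -14.124 × (-0.0065) = +0.091806
Convexity effect: ½·C·(Δy)² = 0.5 × 183 × (-0.0065)² = +0.003865875
ΔP/P ≈ +0.091806 + 0.003865875 = +0.095671875
New price ≈ 117.48 × (1 + 0.095671875) = 128.719531875.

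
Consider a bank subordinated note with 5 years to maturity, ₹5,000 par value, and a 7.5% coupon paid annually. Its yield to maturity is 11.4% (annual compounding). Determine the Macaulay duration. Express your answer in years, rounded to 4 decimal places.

4.2910 years

Periodic yield y = 0.114. Discount each cash flow and weight by its year:
  t   CF        PV=CF/(1+0.114)^t    t·PV
  1       375.00       336.6248       336.6248
  2       375.00       302.1766       604.3533
  3       375.00       271.2537       813.7611
  4       375.00       243.4953       973.9810
  5     5,375.00     3,132.9432    15,664.7158
  Σ                  4,286.4935    18,393.4360
Price P = Σ PV = 4,286.4935.
Macaulay duration = Σ(t·PV) / P = 18,393.4360 / 4,286.4935 = 4.29102 years.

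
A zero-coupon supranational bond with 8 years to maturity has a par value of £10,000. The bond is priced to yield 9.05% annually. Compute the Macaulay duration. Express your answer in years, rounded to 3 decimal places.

8.000 years

A zero-coupon bond has a single cash flow at maturity, so its Macaulay duration equals its maturity: 8 years.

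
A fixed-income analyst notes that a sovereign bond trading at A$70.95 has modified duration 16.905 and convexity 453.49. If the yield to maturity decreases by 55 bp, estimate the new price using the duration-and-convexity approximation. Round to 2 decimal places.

Duration effect: -D_mod·Δy = -16.905 × (-0.0055) = +0.0929775
Convexity effect: ½·C·(Δy)² = 0.5 × 453.49 × (-0.0055)² = +0.00685903625
ΔP/P ≈ +0.0929775 + 0.00685903625 = +0.09983653625
New price ≈ 70.95 × (1 + 0.09983653625) = 78.0334022469375.

A$78.03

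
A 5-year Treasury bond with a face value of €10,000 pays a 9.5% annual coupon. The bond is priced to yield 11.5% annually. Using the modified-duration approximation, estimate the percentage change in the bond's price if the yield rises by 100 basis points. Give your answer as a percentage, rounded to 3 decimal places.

Periodic yield y = 0.115. Modified duration first:
  t   CF        PV=CF/(1+0.115)^t    t·PV
  1       950.00       852.0179       852.0179
  2       950.00       764.1416     1,528.2833
  3       950.00       685.3288     2,055.9865
  4       950.00       614.6447     2,458.5788
  5    10,950.00     6,353.8913    31,769.4566
  Σ                  9,270.0244    38,664.3231
P = 9,270.0244; D_Mac = 4.17090 yrs; D_mod = 4.17090/(1+0.115) = 3.74072 yrs.
ΔP/P ≈ -D_mod · Δy = -3.74072 × (+0.01) = -0.037407 = -3.7407%.

-3.741%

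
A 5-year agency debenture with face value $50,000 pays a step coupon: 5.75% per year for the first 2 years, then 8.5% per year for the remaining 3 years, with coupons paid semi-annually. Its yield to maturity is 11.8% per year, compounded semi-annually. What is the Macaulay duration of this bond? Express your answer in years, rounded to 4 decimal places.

Periodic yield y = 0.059. Discount each cash flow and weight by its period:
  t   CF        PV=CF/(1+0.059)^t    t·PV
  1     1,437.50     1,357.4127     1,357.4127
  2     1,437.50     1,281.7872     2,563.5744
  3     1,437.50     1,210.3751     3,631.1252
  4     1,437.50     1,142.9415     4,571.7661
  5     2,125.00     1,595.4351     7,977.1753
  6     2,125.00     1,506.5487     9,039.2922
  7     2,125.00     1,422.6144     9,958.3011
  8     2,125.00     1,343.3564    10,746.8513
  9     2,125.00     1,268.5141    11,416.6268
  10   52,125.00    29,382.3459   293,823.4589
  Σ                 41,511.3311   355,085.5840
Price P = Σ PV = 41,511.3311.
Macaulay duration = Σ(t·PV) / P = 355,085.5840 / 41,511.3311 = 8.55394 half-year periods.
In years: 8.55394 / 2 = 4.27697 years.

4.2770 years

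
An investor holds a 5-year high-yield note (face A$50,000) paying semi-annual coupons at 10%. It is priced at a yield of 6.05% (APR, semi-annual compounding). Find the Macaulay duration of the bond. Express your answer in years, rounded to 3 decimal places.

Periodic yield y = 0.03025. Discount each cash flow and weight by its period:
  t   CF        PV=CF/(1+0.03025)^t    t·PV
  1     2,500.00     2,426.5955     2,426.5955
  2     2,500.00     2,355.3463     4,710.6925
  3     2,500.00     2,286.1890     6,858.5671
  4     2,500.00     2,219.0624     8,876.2496
  5     2,500.00     2,153.9067    10,769.5336
  6     2,500.00     2,090.6641    12,543.9848
  7     2,500.00     2,029.2785    14,204.9492
  8     2,500.00     1,969.6952    15,757.5615
  9     2,500.00     1,911.8614    17,206.7524
  10   52,500.00    38,970.2392   389,702.3919
  Σ                 58,412.8383   483,057.2783
Price P = Σ PV = 58,412.8383.
Macaulay duration = Σ(t·PV) / P = 483,057.2783 / 58,412.8383 = 8.26971 half-year periods.
In years: 8.26971 / 2 = 4.13486 years.

4.135 years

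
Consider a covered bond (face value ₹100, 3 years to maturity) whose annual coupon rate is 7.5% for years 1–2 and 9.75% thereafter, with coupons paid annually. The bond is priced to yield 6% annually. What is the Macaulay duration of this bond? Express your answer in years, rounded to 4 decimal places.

Periodic yield y = 0.06. Discount each cash flow and weight by its year:
  t   CF        PV=CF/(1+0.06)^t    t·PV
  1         7.50         7.0755         7.0755
  2         7.50         6.6750        13.3499
  3       109.75        92.1482       276.4446
  Σ                    105.8987       296.8701
Price P = Σ PV = 105.8987.
Macaulay duration = Σ(t·PV) / P = 296.8701 / 105.8987 = 2.80334 years.

2.8033 years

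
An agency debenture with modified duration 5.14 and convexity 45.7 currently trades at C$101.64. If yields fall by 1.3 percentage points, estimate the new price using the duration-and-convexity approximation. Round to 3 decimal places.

C$108.824

Duration effect: -D_mod·Δy = -5.14 × (-0.013) = +0.066820
Convexity effect: ½·C·(Δy)² = 0.5 × 45.7 × (-0.013)² = +0.00386165
ΔP/P ≈ +0.066820 + 0.00386165 = +0.07068165
New price ≈ 101.64 × (1 + 0.07068165) = 108.824082906.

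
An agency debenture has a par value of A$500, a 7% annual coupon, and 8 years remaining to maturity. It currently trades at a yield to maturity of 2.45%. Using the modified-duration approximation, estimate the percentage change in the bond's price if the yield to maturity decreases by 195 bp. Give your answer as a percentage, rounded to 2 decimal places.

+12.61%

Periodic yield y = 0.0245. Modified duration first:
  t   CF        PV=CF/(1+0.0245)^t    t·PV
  1        35.00        34.1630        34.1630
  2        35.00        33.3460        66.6921
  3        35.00        32.5486        97.6458
  4        35.00        31.7702       127.0809
  5        35.00        31.0105       155.0523
  6        35.00        30.2689       181.6132
  7        35.00        29.5450       206.8151
  8       535.00       440.8167     3,526.5339
  Σ                    663.4689     4,395.5963
P = 663.4689; D_Mac = 6.62517 yrs; D_mod = 6.62517/(1+0.0245) = 6.46674 yrs.
ΔP/P ≈ -D_mod · Δy = -6.46674 × (-0.0195) = +0.126101 = +12.6101%.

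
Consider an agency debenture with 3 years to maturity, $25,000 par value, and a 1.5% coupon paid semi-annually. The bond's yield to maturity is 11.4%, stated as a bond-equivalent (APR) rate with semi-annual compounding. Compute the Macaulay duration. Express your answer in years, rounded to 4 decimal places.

Periodic yield y = 0.057. Discount each cash flow and weight by its period:
  t   CF        PV=CF/(1+0.057)^t    t·PV
  1       187.50       177.3888       177.3888
  2       187.50       167.8229       335.6459
  3       187.50       158.7729       476.3186
  4       187.50       150.2109       600.8434
  5       187.50       142.1106       710.5528
  6    25,187.50    18,060.7233   108,364.3399
  Σ                 18,857.0294   110,665.0895
Price P = Σ PV = 18,857.0294.
Macaulay duration = Σ(t·PV) / P = 110,665.0895 / 18,857.0294 = 5.86864 half-year periods.
In years: 5.86864 / 2 = 2.93432 years.

2.9343 years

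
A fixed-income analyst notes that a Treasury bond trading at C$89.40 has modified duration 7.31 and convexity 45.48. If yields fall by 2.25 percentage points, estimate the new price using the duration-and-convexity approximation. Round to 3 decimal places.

Duration effect: -D_mod·Δy = -7.31 × (-0.0225) = +0.164475
Convexity effect: ½·C·(Δy)² = 0.5 × 45.48 × (-0.0225)² = +0.011512125
ΔP/P ≈ +0.164475 + 0.011512125 = +0.175987125
New price ≈ 89.40 × (1 + 0.175987125) = 105.133248975.

C$105.133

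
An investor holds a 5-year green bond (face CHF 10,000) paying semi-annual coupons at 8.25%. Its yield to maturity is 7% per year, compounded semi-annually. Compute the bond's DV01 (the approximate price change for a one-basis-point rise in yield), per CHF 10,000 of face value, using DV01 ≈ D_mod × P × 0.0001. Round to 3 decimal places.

CHF 4.289

Periodic yield y = 0.035.
  t   CF        PV=CF/(1+0.035)^t    t·PV
  1       412.50       398.5507       398.5507
  2       412.50       385.0732       770.1463
  3       412.50       372.0514     1,116.1541
  4       412.50       359.4699     1,437.8797
  5       412.50       347.3139     1,736.5697
  6       412.50       335.5690     2,013.4141
  7       412.50       324.2213     2,269.5489
  8       412.50       313.2573     2,506.0581
  9       412.50       302.6640     2,723.9762
  10   10,412.50     7,381.6171    73,816.1715
  Σ                 10,519.7878    88,788.4693
P = 10,519.7878; D_Mac = 8.44014 half-year periods = 4.22007 yrs; D_mod = 4.07736 yrs.
DV01 ≈ 4.07736 × 10,519.7878 × 0.0001 = 4.289298.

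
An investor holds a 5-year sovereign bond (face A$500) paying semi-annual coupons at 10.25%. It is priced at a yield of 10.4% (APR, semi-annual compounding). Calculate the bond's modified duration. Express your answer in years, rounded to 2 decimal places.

3.83 years

Periodic yield y = 0.052. First find Macaulay duration:
  t   CF        PV=CF/(1+0.052)^t    t·PV
  1       25.625        24.3584        24.3584
  2       25.625        23.1543        46.3087
  3       25.625        22.0098        66.0295
  4       25.625        20.9219        83.6876
  5       25.625        19.8877        99.4386
  6       25.625        18.9047       113.4281
  7       25.625        17.9702       125.7916
  8       25.625        17.0820       136.6558
  9       25.625        16.2376       146.1385
  10     525.625       316.6056     3,166.0562
  Σ                    497.1323     4,007.8929
P = 497.1323; Macaulay duration = 4,007.8929 / 497.1323 = 8.06203 half-year periods = 4.03101 years.
Modified duration = D_Mac / (1 + y) = 4.03101 / 1.052 = 3.83176 years.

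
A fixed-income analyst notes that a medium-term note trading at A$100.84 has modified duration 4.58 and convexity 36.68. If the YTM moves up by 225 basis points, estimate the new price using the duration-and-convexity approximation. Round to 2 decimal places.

A$91.38

Duration effect: -D_mod·Δy = -4.58 × (+0.0225) = -0.103050
Convexity effect: ½·C·(Δy)² = 0.5 × 36.68 × (0.0225)² = +0.009284625
ΔP/P ≈ -0.103050 + 0.009284625 = -0.093765375
New price ≈ 100.84 × (1 - 0.093765375) = 91.384699585.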